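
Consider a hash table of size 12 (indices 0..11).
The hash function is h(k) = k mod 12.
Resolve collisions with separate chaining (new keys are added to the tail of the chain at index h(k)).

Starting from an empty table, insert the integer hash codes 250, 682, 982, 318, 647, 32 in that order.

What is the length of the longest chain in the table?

3

250 → bucket 10
682 → bucket 10 (collision)
982 → bucket 10 (collision)
318 → bucket 6
647 → bucket 11
32 → bucket 8
Final buckets:
0: —
1: —
2: —
3: —
4: —
5: —
6: 318
7: —
8: 32
9: —
10: 250 -> 682 -> 982
11: 647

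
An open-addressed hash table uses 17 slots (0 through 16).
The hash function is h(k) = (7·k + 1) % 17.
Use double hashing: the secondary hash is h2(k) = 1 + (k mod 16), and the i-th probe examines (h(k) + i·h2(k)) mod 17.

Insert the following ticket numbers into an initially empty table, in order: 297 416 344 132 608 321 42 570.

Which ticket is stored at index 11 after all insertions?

42

297 hashes to 6; slot 6 is free → place at 6.
416 hashes to 6, h2=1; 6 taken → place at 7.
344 hashes to 12; slot 12 is free → place at 12.
132 hashes to 7, h2=5; 7,12 taken → place at 0.
608 hashes to 7, h2=1; 7 taken → place at 8.
321 hashes to 4; slot 4 is free → place at 4.
42 hashes to 6, h2=11; 6,0 taken → place at 11.
570 hashes to 13; slot 13 is free → place at 13.
Table: [132, ∅, ∅, ∅, 321, ∅, 297, 416, 608, ∅, ∅, 42, 344, 570, ∅, ∅, ∅]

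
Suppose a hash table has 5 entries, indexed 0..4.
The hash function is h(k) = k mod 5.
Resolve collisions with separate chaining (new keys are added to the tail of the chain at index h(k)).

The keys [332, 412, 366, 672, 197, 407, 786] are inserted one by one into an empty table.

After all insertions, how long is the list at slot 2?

332 → bucket 2
412 → bucket 2 (collision)
366 → bucket 1
672 → bucket 2 (collision)
197 → bucket 2 (collision)
407 → bucket 2 (collision)
786 → bucket 1 (collision)
Final buckets:
0: —
1: 366 -> 786
2: 332 -> 412 -> 672 -> 197 -> 407
3: —
4: —

5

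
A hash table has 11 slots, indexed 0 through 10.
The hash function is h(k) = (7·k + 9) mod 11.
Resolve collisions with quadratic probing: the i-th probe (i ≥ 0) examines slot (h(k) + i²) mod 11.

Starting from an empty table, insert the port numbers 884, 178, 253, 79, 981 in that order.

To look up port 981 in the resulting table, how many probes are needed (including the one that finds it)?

Insert 884: h=4, slot 4 empty → index 4.
Insert 178: h=1, slot 1 empty → index 1.
Insert 253: h=9, slot 9 empty → index 9.
Insert 79: h=1, slot 1 occupied → index 2.
Insert 981: h=1, slots 1,2 occupied → index 5.
Table: [-, 178, 79, -, 884, 981, -, -, -, 253, -]
Lookup 981: h=1, probe 1,2,5 → found at 5.

3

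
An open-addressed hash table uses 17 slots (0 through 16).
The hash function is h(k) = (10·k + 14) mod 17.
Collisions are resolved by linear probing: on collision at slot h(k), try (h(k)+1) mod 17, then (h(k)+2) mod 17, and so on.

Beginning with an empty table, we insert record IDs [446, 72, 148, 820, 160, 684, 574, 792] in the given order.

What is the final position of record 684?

6

446 hashes to 3; slot 3 is free -> place at 3.
72 hashes to 3; 3 taken -> place at 4.
148 hashes to 15; slot 15 is free -> place at 15.
820 hashes to 3; 3,4 taken -> place at 5.
160 hashes to 16; slot 16 is free -> place at 16.
684 hashes to 3; 3,4,5 taken -> place at 6.
574 hashes to 8; slot 8 is free -> place at 8.
792 hashes to 12; slot 12 is free -> place at 12.
Table: [-, -, -, 446, 72, 820, 684, -, 574, -, -, -, 792, -, -, 148, 160]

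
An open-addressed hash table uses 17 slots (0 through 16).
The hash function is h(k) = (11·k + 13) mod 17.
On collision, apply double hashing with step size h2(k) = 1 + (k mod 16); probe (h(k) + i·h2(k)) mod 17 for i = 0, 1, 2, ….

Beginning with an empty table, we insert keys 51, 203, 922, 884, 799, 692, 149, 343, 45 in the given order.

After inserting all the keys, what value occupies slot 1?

884

51: h=13 => slot 13
203: h=2 => slot 2
922: h=6 => slot 6
884: h=13, h2=5, probe 13,1 => slot 1
799: h=13, h2=16, probe 13,12 => slot 12
692: h=9 => slot 9
149: h=3 => slot 3
343: h=12, h2=8, probe 12,3,11 => slot 11
45: h=15 => slot 15
Table: [-, 884, 203, 149, -, -, 922, -, -, 692, -, 343, 799, 51, -, 45, -]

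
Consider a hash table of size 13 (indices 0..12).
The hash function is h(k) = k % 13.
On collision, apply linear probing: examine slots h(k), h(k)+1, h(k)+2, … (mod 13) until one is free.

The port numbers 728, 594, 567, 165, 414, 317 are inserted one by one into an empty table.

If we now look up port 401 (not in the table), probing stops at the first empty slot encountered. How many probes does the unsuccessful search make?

728 hashes to 0; slot 0 is free => place at 0.
594 hashes to 9; slot 9 is free => place at 9.
567 hashes to 8; slot 8 is free => place at 8.
165 hashes to 9; 9 taken => place at 10.
414 hashes to 11; slot 11 is free => place at 11.
317 hashes to 5; slot 5 is free => place at 5.
Table: [728, ∅, ∅, ∅, ∅, 317, ∅, ∅, 567, 594, 165, 414, ∅]
Lookup 401: h=11, probe 11,12 → slot 12 empty, not found.

2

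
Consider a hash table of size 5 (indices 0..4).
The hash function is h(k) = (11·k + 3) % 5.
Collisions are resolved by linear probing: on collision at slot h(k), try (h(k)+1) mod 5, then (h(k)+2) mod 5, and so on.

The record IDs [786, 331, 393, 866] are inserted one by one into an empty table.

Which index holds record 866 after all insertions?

2

786: h=4 → slot 4
331: h=4, probe 4,0 → slot 0
393: h=1 → slot 1
866: h=4, probe 4,0,1,2 → slot 2
Table: [331, 393, 866, -, 786]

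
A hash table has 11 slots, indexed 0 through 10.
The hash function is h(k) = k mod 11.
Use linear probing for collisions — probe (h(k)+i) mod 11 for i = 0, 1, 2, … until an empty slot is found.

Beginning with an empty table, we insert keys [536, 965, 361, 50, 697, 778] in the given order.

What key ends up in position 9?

965

536: h=8 -> slot 8
965: h=8, probe 8,9 -> slot 9
361: h=9, probe 9,10 -> slot 10
50: h=6 -> slot 6
697: h=4 -> slot 4
778: h=8, probe 8,9,10,0 -> slot 0
Table: [778, _, _, _, 697, _, 50, _, 536, 965, 361]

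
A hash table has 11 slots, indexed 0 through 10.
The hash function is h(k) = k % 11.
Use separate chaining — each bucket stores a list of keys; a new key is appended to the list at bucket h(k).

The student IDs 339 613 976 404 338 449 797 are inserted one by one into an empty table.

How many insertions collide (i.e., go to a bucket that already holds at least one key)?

339 → bucket 9
613 → bucket 8
976 → bucket 8 (collision)
404 → bucket 8 (collision)
338 → bucket 8 (collision)
449 → bucket 9 (collision)
797 → bucket 5
Final buckets:
0: ∅
1: ∅
2: ∅
3: ∅
4: ∅
5: 797
6: ∅
7: ∅
8: 613 -> 976 -> 404 -> 338
9: 339 -> 449
10: ∅

4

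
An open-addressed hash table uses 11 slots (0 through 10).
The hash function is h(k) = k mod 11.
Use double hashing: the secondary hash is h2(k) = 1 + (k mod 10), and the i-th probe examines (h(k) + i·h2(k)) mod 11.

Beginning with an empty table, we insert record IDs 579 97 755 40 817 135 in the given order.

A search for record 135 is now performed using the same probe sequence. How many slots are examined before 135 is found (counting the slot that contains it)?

3

579: h=7 => slot 7
97: h=9 => slot 9
755: h=7, h2=6, probe 7,2 => slot 2
40: h=7, h2=1, probe 7,8 => slot 8
817: h=3 => slot 3
135: h=3, h2=6, probe 3,9,4 => slot 4
Table: [., ., 755, 817, 135, ., ., 579, 40, 97, .]
Lookup 135: h=3, h2=6, probe 3,9,4 → found at 4.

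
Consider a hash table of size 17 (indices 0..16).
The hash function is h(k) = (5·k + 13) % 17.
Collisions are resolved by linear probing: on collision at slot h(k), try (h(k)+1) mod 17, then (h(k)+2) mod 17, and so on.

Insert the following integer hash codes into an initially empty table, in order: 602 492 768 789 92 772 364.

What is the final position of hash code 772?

Insert 602: h=14, slot 14 empty → index 14.
Insert 492: h=8, slot 8 empty → index 8.
Insert 768: h=11, slot 11 empty → index 11.
Insert 789: h=14, slot 14 occupied → index 15.
Insert 92: h=14, slots 14,15 occupied → index 16.
Insert 772: h=14, slots 14,15,16 occupied → index 0.
Insert 364: h=14, slots 14,15,16,0 occupied → index 1.
Table: [772, 364, _, _, _, _, _, _, 492, _, _, 768, _, _, 602, 789, 92]

0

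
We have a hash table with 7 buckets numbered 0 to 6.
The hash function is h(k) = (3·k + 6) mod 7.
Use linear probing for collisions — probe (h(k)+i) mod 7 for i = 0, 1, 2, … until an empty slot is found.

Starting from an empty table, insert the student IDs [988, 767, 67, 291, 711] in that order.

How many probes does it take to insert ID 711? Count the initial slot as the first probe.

4

Insert 988: h=2, slot 2 empty => index 2.
Insert 767: h=4, slot 4 empty => index 4.
Insert 67: h=4, slot 4 occupied => index 5.
Insert 291: h=4, slots 4,5 occupied => index 6.
Insert 711: h=4, slots 4,5,6 occupied => index 0.
Table: [711, —, 988, —, 767, 67, 291]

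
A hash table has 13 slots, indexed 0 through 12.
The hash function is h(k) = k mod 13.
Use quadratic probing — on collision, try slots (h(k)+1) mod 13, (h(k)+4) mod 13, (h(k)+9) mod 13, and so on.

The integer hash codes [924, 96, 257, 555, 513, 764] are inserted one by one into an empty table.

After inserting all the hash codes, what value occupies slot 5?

924 hashes to 1; slot 1 is free -> place at 1.
96 hashes to 5; slot 5 is free -> place at 5.
257 hashes to 10; slot 10 is free -> place at 10.
555 hashes to 9; slot 9 is free -> place at 9.
513 hashes to 6; slot 6 is free -> place at 6.
764 hashes to 10; 10 taken -> place at 11.
Table: [∅, 924, ∅, ∅, ∅, 96, 513, ∅, ∅, 555, 257, 764, ∅]

96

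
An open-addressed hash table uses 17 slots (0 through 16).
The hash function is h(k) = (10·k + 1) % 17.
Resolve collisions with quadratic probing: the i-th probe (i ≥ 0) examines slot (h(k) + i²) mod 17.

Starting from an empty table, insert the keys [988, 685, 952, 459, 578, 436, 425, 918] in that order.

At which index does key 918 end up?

3

988 hashes to 4; slot 4 is free -> place at 4.
685 hashes to 0; slot 0 is free -> place at 0.
952 hashes to 1; slot 1 is free -> place at 1.
459 hashes to 1; 1 taken -> place at 2.
578 hashes to 1; 1,2 taken -> place at 5.
436 hashes to 9; slot 9 is free -> place at 9.
425 hashes to 1; 1,2,5 taken -> place at 10.
918 hashes to 1; 1,2,5,10,0,9 taken -> place at 3.
Table: [685, 952, 459, 918, 988, 578, ∅, ∅, ∅, 436, 425, ∅, ∅, ∅, ∅, ∅, ∅]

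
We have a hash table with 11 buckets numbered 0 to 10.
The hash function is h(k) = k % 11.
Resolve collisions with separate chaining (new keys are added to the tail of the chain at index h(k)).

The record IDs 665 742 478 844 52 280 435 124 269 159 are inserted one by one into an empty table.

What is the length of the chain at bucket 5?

6

665 → bucket 5
742 → bucket 5 (collision)
478 → bucket 5 (collision)
844 → bucket 8
52 → bucket 8 (collision)
280 → bucket 5 (collision)
435 → bucket 6
124 → bucket 3
269 → bucket 5 (collision)
159 → bucket 5 (collision)
Final buckets:
0: .
1: .
2: .
3: 124
4: .
5: 665 -> 742 -> 478 -> 280 -> 269 -> 159
6: 435
7: .
8: 844 -> 52
9: .
10: .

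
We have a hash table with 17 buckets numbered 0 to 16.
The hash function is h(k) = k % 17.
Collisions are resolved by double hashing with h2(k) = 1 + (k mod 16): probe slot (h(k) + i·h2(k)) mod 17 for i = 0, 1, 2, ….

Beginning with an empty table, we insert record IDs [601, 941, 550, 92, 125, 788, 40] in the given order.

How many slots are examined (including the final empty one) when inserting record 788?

601: h=6 → slot 6
941: h=6, h2=14, probe 6,3 → slot 3
550: h=6, h2=7, probe 6,13 → slot 13
92: h=7 → slot 7
125: h=6, h2=14, probe 6,3,0 → slot 0
788: h=6, h2=5, probe 6,11 → slot 11
40: h=6, h2=9, probe 6,15 → slot 15
Table: [125, ., ., 941, ., ., 601, 92, ., ., ., 788, ., 550, ., 40, .]

2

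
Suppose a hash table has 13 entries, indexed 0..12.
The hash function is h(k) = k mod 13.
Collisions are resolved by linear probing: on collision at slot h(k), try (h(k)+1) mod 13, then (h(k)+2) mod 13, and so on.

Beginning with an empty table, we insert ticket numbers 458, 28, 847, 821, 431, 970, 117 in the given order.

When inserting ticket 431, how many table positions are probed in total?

458: h=3 -> slot 3
28: h=2 -> slot 2
847: h=2, probe 2,3,4 -> slot 4
821: h=2, probe 2,3,4,5 -> slot 5
431: h=2, probe 2,3,4,5,6 -> slot 6
970: h=8 -> slot 8
117: h=0 -> slot 0
Table: [117, ., 28, 458, 847, 821, 431, ., 970, ., ., ., .]

5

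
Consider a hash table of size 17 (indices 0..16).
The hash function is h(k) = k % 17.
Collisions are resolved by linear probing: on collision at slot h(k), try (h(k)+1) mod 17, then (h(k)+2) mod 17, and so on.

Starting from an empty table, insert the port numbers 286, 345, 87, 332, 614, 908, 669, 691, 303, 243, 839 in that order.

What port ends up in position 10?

286 hashes to 14; slot 14 is free => place at 14.
345 hashes to 5; slot 5 is free => place at 5.
87 hashes to 2; slot 2 is free => place at 2.
332 hashes to 9; slot 9 is free => place at 9.
614 hashes to 2; 2 taken => place at 3.
908 hashes to 7; slot 7 is free => place at 7.
669 hashes to 6; slot 6 is free => place at 6.
691 hashes to 11; slot 11 is free => place at 11.
303 hashes to 14; 14 taken => place at 15.
243 hashes to 5; 5,6,7 taken => place at 8.
839 hashes to 6; 6,7,8,9 taken => place at 10.
Table: [—, —, 87, 614, —, 345, 669, 908, 243, 332, 839, 691, —, —, 286, 303, —]

839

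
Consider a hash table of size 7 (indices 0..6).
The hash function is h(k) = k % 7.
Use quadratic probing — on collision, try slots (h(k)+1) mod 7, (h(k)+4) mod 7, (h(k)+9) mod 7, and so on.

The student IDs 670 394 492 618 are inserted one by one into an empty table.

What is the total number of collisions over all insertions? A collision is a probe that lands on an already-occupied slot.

670: h=5 -> slot 5
394: h=2 -> slot 2
492: h=2, probe 2,3 -> slot 3
618: h=2, probe 2,3,6 -> slot 6
Table: [_, _, 394, 492, _, 670, 618]

3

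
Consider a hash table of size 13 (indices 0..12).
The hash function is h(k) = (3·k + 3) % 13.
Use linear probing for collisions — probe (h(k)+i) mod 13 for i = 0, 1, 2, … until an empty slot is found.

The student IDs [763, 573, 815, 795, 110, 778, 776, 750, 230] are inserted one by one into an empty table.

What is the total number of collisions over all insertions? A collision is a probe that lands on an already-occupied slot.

19

Insert 763: h=4, slot 4 empty => index 4.
Insert 573: h=6, slot 6 empty => index 6.
Insert 815: h=4, slot 4 occupied => index 5.
Insert 795: h=9, slot 9 empty => index 9.
Insert 110: h=8, slot 8 empty => index 8.
Insert 778: h=10, slot 10 empty => index 10.
Insert 776: h=4, slots 4,5,6 occupied => index 7.
Insert 750: h=4, slots 4,5,6,7,8,9,10 occupied => index 11.
Insert 230: h=4, slots 4,5,6,7,8,9,10,11 occupied => index 12.
Table: [∅, ∅, ∅, ∅, 763, 815, 573, 776, 110, 795, 778, 750, 230]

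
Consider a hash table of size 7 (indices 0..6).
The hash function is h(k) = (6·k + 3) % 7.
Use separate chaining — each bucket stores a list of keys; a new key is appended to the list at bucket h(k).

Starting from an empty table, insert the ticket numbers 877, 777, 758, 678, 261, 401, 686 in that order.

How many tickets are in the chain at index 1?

Insert 877: h=1, bucket 1 empty → new chain.
Insert 777: h=3, bucket 3 empty → new chain.
Insert 758: h=1, bucket 1 nonempty → append to chain.
Insert 678: h=4, bucket 4 empty → new chain.
Insert 261: h=1, bucket 1 nonempty → append to chain.
Insert 401: h=1, bucket 1 nonempty → append to chain.
Insert 686: h=3, bucket 3 nonempty → append to chain.
Final buckets:
0: —
1: 877 -> 758 -> 261 -> 401
2: —
3: 777 -> 686
4: 678
5: —
6: —

4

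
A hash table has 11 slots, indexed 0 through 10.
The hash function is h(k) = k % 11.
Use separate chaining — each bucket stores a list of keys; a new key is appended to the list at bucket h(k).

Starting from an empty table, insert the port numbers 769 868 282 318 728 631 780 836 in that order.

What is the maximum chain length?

769 → bucket 10
868 → bucket 10 (collision)
282 → bucket 7
318 → bucket 10 (collision)
728 → bucket 2
631 → bucket 4
780 → bucket 10 (collision)
836 → bucket 0
Final buckets:
0: 836
1: .
2: 728
3: .
4: 631
5: .
6: .
7: 282
8: .
9: .
10: 769 -> 868 -> 318 -> 780

4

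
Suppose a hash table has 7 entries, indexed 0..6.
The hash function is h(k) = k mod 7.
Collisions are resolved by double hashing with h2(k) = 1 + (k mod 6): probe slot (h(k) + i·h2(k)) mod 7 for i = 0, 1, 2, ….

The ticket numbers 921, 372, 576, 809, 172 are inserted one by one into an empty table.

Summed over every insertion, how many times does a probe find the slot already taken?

921: h=4 => slot 4
372: h=1 => slot 1
576: h=2 => slot 2
809: h=4, h2=6, probe 4,3 => slot 3
172: h=4, h2=5, probe 4,2,0 => slot 0
Table: [172, 372, 576, 809, 921, _, _]

3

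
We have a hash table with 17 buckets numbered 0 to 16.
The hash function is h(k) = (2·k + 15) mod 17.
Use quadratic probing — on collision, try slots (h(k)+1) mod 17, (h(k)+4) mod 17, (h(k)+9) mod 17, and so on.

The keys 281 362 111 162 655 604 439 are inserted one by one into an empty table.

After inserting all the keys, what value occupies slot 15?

Insert 281: h=16, slot 16 empty → index 16.
Insert 362: h=8, slot 8 empty → index 8.
Insert 111: h=16, slot 16 occupied → index 0.
Insert 162: h=16, slots 16,0 occupied → index 3.
Insert 655: h=16, slots 16,0,3,8 occupied → index 15.
Insert 604: h=16, slots 16,0,3,8,15 occupied → index 7.
Insert 439: h=9, slot 9 empty → index 9.
Table: [111, _, _, 162, _, _, _, 604, 362, 439, _, _, _, _, _, 655, 281]

655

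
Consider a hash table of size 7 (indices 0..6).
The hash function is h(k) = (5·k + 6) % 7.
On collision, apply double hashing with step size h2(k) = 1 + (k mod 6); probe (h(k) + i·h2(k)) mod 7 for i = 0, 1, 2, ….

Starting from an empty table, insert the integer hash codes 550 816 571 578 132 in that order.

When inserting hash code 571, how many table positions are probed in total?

550: h=5 => slot 5
816: h=5, h2=1, probe 5,6 => slot 6
571: h=5, h2=2, probe 5,0 => slot 0
578: h=5, h2=3, probe 5,1 => slot 1
132: h=1, h2=1, probe 1,2 => slot 2
Table: [571, 578, 132, -, -, 550, 816]

2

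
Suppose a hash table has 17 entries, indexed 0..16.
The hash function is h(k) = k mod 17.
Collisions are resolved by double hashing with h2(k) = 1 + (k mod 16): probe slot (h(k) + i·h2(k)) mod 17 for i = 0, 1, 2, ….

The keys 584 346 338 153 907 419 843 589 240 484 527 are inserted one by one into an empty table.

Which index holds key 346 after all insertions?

Insert 584: h=6, slot 6 empty -> index 6.
Insert 346: h=6, h2=11, slot 6 occupied -> index 0.
Insert 338: h=15, slot 15 empty -> index 15.
Insert 153: h=0, h2=10, slot 0 occupied -> index 10.
Insert 907: h=6, h2=12, slot 6 occupied -> index 1.
Insert 419: h=11, slot 11 empty -> index 11.
Insert 843: h=10, h2=12, slot 10 occupied -> index 5.
Insert 589: h=11, h2=14, slot 11 occupied -> index 8.
Insert 240: h=2, slot 2 empty -> index 2.
Insert 484: h=8, h2=5, slot 8 occupied -> index 13.
Insert 527: h=0, h2=16, slot 0 occupied -> index 16.
Table: [346, 907, 240, —, —, 843, 584, —, 589, —, 153, 419, —, 484, —, 338, 527]

0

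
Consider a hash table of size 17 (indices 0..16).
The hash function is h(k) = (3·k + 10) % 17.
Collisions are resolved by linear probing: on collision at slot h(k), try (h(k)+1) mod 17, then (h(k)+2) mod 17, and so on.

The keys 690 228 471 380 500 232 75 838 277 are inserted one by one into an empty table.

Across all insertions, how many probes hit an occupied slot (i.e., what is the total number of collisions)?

5

Insert 690: h=6, slot 6 empty => index 6.
Insert 228: h=14, slot 14 empty => index 14.
Insert 471: h=12, slot 12 empty => index 12.
Insert 380: h=11, slot 11 empty => index 11.
Insert 500: h=14, slot 14 occupied => index 15.
Insert 232: h=9, slot 9 empty => index 9.
Insert 75: h=14, slots 14,15 occupied => index 16.
Insert 838: h=8, slot 8 empty => index 8.
Insert 277: h=8, slots 8,9 occupied => index 10.
Table: [., ., ., ., ., ., 690, ., 838, 232, 277, 380, 471, ., 228, 500, 75]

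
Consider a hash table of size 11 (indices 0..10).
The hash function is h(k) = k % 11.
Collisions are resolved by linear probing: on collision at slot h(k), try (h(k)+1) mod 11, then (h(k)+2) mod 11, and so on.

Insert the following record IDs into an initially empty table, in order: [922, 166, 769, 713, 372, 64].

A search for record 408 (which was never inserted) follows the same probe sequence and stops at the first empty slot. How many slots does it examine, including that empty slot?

922 hashes to 9; slot 9 is free → place at 9.
166 hashes to 1; slot 1 is free → place at 1.
769 hashes to 10; slot 10 is free → place at 10.
713 hashes to 9; 9,10 taken → place at 0.
372 hashes to 9; 9,10,0,1 taken → place at 2.
64 hashes to 9; 9,10,0,1,2 taken → place at 3.
Table: [713, 166, 372, 64, —, —, —, —, —, 922, 769]
Lookup 408: h=1, probe 1,2,3,4 → slot 4 empty, not found.

4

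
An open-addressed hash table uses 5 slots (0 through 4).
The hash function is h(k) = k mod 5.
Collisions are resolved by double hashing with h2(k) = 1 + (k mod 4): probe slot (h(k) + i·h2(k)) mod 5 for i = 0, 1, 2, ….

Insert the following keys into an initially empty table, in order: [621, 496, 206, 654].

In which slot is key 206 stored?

621 hashes to 1; slot 1 is free → place at 1.
496 hashes to 1, h2=1; 1 taken → place at 2.
206 hashes to 1, h2=3; 1 taken → place at 4.
654 hashes to 4, h2=3; 4,2 taken → place at 0.
Table: [654, 621, 496, —, 206]

4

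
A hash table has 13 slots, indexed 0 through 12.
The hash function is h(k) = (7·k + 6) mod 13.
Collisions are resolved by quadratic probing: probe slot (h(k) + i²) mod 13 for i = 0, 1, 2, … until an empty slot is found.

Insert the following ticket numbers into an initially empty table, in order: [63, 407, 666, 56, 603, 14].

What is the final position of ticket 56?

63: h=5 -> slot 5
407: h=8 -> slot 8
666: h=1 -> slot 1
56: h=8, probe 8,9 -> slot 9
603: h=2 -> slot 2
14: h=0 -> slot 0
Table: [14, 666, 603, ∅, ∅, 63, ∅, ∅, 407, 56, ∅, ∅, ∅]

9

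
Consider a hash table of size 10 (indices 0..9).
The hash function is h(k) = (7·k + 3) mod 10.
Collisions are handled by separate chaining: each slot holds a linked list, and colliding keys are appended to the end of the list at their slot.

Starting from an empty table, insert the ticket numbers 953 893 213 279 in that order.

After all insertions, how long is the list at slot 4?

3

Insert 953: h=4, bucket 4 empty -> new chain.
Insert 893: h=4, bucket 4 nonempty -> append to chain.
Insert 213: h=4, bucket 4 nonempty -> append to chain.
Insert 279: h=6, bucket 6 empty -> new chain.
Final buckets:
0: _
1: _
2: _
3: _
4: 953 -> 893 -> 213
5: _
6: 279
7: _
8: _
9: _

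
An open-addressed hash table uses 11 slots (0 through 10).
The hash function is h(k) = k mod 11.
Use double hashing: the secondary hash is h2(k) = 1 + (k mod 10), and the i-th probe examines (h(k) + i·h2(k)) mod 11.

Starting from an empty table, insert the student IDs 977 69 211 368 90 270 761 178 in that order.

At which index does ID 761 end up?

8

Insert 977: h=9, slot 9 empty -> index 9.
Insert 69: h=3, slot 3 empty -> index 3.
Insert 211: h=2, slot 2 empty -> index 2.
Insert 368: h=5, slot 5 empty -> index 5.
Insert 90: h=2, h2=1, slots 2,3 occupied -> index 4.
Insert 270: h=6, slot 6 empty -> index 6.
Insert 761: h=2, h2=2, slots 2,4,6 occupied -> index 8.
Insert 178: h=2, h2=9, slot 2 occupied -> index 0.
Table: [178, -, 211, 69, 90, 368, 270, -, 761, 977, -]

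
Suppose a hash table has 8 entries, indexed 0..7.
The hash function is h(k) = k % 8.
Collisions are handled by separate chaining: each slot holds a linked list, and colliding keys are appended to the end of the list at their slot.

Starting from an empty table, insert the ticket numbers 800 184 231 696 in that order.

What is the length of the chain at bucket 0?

3

Insert 800: h=0, bucket 0 empty → new chain.
Insert 184: h=0, bucket 0 nonempty → append to chain.
Insert 231: h=7, bucket 7 empty → new chain.
Insert 696: h=0, bucket 0 nonempty → append to chain.
Final buckets:
0: 800 -> 184 -> 696
1: ∅
2: ∅
3: ∅
4: ∅
5: ∅
6: ∅
7: 231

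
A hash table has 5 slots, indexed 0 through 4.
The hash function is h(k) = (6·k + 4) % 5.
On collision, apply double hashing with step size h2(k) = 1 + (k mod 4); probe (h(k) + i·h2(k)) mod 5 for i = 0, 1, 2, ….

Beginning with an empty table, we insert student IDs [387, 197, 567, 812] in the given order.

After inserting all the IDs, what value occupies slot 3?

387: h=1 → slot 1
197: h=1, h2=2, probe 1,3 → slot 3
567: h=1, h2=4, probe 1,0 → slot 0
812: h=1, h2=1, probe 1,2 → slot 2
Table: [567, 387, 812, 197, ∅]

197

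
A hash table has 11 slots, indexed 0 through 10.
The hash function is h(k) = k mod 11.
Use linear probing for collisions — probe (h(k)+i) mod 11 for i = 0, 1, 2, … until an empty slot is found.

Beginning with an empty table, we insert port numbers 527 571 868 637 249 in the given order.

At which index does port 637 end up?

2

Insert 527: h=10, slot 10 empty → index 10.
Insert 571: h=10, slot 10 occupied → index 0.
Insert 868: h=10, slots 10,0 occupied → index 1.
Insert 637: h=10, slots 10,0,1 occupied → index 2.
Insert 249: h=7, slot 7 empty → index 7.
Table: [571, 868, 637, ., ., ., ., 249, ., ., 527]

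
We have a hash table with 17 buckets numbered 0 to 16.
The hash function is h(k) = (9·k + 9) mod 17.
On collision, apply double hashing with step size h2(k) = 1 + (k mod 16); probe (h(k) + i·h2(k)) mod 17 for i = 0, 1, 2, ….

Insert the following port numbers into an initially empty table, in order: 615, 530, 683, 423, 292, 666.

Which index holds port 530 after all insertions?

Insert 615: h=2, slot 2 empty -> index 2.
Insert 530: h=2, h2=3, slot 2 occupied -> index 5.
Insert 683: h=2, h2=12, slot 2 occupied -> index 14.
Insert 423: h=8, slot 8 empty -> index 8.
Insert 292: h=2, h2=5, slot 2 occupied -> index 7.
Insert 666: h=2, h2=11, slot 2 occupied -> index 13.
Table: [-, -, 615, -, -, 530, -, 292, 423, -, -, -, -, 666, 683, -, -]

5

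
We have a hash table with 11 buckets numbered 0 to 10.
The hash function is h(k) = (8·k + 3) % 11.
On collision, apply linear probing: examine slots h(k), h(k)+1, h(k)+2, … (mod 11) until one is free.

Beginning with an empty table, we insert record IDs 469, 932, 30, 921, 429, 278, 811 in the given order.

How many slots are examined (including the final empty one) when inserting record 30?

2

Insert 469: h=4, slot 4 empty → index 4.
Insert 932: h=1, slot 1 empty → index 1.
Insert 30: h=1, slot 1 occupied → index 2.
Insert 921: h=1, slots 1,2 occupied → index 3.
Insert 429: h=3, slots 3,4 occupied → index 5.
Insert 278: h=5, slot 5 occupied → index 6.
Insert 811: h=1, slots 1,2,3,4,5,6 occupied → index 7.
Table: [-, 932, 30, 921, 469, 429, 278, 811, -, -, -]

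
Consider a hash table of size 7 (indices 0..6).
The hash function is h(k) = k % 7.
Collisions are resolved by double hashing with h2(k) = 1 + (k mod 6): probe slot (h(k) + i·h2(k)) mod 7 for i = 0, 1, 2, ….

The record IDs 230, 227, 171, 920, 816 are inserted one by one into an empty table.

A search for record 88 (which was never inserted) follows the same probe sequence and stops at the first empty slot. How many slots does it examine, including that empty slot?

Insert 230: h=6, slot 6 empty => index 6.
Insert 227: h=3, slot 3 empty => index 3.
Insert 171: h=3, h2=4, slot 3 occupied => index 0.
Insert 920: h=3, h2=3, slots 3,6 occupied => index 2.
Insert 816: h=4, slot 4 empty => index 4.
Table: [171, ∅, 920, 227, 816, ∅, 230]
Lookup 88: h=4, h2=5, probe 4,2,0,5 → slot 5 empty, not found.

4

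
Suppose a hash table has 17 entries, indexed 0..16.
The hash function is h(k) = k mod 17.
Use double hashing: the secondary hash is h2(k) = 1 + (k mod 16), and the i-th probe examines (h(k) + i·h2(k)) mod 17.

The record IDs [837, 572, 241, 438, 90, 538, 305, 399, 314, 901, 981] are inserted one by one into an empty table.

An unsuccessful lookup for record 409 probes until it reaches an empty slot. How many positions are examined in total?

837 hashes to 4; slot 4 is free -> place at 4.
572 hashes to 11; slot 11 is free -> place at 11.
241 hashes to 3; slot 3 is free -> place at 3.
438 hashes to 13; slot 13 is free -> place at 13.
90 hashes to 5; slot 5 is free -> place at 5.
538 hashes to 11, h2=11; 11,5 taken -> place at 16.
305 hashes to 16, h2=2; 16 taken -> place at 1.
399 hashes to 8; slot 8 is free -> place at 8.
314 hashes to 8, h2=11; 8 taken -> place at 2.
901 hashes to 0; slot 0 is free -> place at 0.
981 hashes to 12; slot 12 is free -> place at 12.
Table: [901, 305, 314, 241, 837, 90, -, -, 399, -, -, 572, 981, 438, -, -, 538]
Lookup 409: h=1, h2=10, probe 1,11,4,14 → slot 14 empty, not found.

4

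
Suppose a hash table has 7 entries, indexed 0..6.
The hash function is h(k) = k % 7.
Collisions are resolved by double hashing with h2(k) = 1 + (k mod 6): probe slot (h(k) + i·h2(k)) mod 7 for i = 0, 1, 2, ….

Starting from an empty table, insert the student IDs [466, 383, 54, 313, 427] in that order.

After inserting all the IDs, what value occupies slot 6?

Insert 466: h=4, slot 4 empty → index 4.
Insert 383: h=5, slot 5 empty → index 5.
Insert 54: h=5, h2=1, slot 5 occupied → index 6.
Insert 313: h=5, h2=2, slot 5 occupied → index 0.
Insert 427: h=0, h2=2, slot 0 occupied → index 2.
Table: [313, ∅, 427, ∅, 466, 383, 54]

54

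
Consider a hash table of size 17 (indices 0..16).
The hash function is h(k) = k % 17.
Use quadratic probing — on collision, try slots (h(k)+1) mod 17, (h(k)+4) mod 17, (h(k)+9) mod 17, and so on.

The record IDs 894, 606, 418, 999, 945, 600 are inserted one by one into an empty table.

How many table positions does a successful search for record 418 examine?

3

Insert 894: h=10, slot 10 empty -> index 10.
Insert 606: h=11, slot 11 empty -> index 11.
Insert 418: h=10, slots 10,11 occupied -> index 14.
Insert 999: h=13, slot 13 empty -> index 13.
Insert 945: h=10, slots 10,11,14 occupied -> index 2.
Insert 600: h=5, slot 5 empty -> index 5.
Table: [-, -, 945, -, -, 600, -, -, -, -, 894, 606, -, 999, 418, -, -]
Lookup 418: h=10, probe 10,11,14 → found at 14.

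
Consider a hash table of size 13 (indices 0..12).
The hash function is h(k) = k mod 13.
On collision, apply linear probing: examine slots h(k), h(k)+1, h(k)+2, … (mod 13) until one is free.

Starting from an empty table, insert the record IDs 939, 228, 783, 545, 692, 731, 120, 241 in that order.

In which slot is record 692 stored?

5

Insert 939: h=3, slot 3 empty → index 3.
Insert 228: h=7, slot 7 empty → index 7.
Insert 783: h=3, slot 3 occupied → index 4.
Insert 545: h=12, slot 12 empty → index 12.
Insert 692: h=3, slots 3,4 occupied → index 5.
Insert 731: h=3, slots 3,4,5 occupied → index 6.
Insert 120: h=3, slots 3,4,5,6,7 occupied → index 8.
Insert 241: h=7, slots 7,8 occupied → index 9.
Table: [., ., ., 939, 783, 692, 731, 228, 120, 241, ., ., 545]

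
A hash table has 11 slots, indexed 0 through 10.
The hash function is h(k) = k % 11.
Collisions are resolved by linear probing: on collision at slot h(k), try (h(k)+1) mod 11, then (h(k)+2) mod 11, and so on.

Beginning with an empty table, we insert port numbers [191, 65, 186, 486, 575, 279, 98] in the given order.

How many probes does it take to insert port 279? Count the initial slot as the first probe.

2

191: h=4 => slot 4
65: h=10 => slot 10
186: h=10, probe 10,0 => slot 0
486: h=2 => slot 2
575: h=3 => slot 3
279: h=4, probe 4,5 => slot 5
98: h=10, probe 10,0,1 => slot 1
Table: [186, 98, 486, 575, 191, 279, _, _, _, _, 65]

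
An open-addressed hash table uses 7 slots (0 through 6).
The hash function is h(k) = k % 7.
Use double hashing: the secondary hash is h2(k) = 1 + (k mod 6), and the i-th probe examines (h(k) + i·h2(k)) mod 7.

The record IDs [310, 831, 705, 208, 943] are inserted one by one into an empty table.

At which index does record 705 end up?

310 hashes to 2; slot 2 is free => place at 2.
831 hashes to 5; slot 5 is free => place at 5.
705 hashes to 5, h2=4; 5,2 taken => place at 6.
208 hashes to 5, h2=5; 5 taken => place at 3.
943 hashes to 5, h2=2; 5 taken => place at 0.
Table: [943, -, 310, 208, -, 831, 705]

6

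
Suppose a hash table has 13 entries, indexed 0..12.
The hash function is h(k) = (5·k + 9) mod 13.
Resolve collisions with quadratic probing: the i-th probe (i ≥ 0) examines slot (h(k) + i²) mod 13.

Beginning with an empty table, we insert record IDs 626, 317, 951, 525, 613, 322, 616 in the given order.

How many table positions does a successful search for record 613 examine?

626 hashes to 6; slot 6 is free -> place at 6.
317 hashes to 8; slot 8 is free -> place at 8.
951 hashes to 6; 6 taken -> place at 7.
525 hashes to 8; 8 taken -> place at 9.
613 hashes to 6; 6,7 taken -> place at 10.
322 hashes to 7; 7,8 taken -> place at 11.
616 hashes to 8; 8,9 taken -> place at 12.
Table: [∅, ∅, ∅, ∅, ∅, ∅, 626, 951, 317, 525, 613, 322, 616]
Lookup 613: h=6, probe 6,7,10 → found at 10.

3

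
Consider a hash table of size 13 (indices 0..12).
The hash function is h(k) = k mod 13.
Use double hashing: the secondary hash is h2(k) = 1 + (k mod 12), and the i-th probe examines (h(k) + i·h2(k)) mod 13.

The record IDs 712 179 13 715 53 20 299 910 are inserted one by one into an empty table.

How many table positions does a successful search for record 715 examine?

Insert 712: h=10, slot 10 empty -> index 10.
Insert 179: h=10, h2=12, slot 10 occupied -> index 9.
Insert 13: h=0, slot 0 empty -> index 0.
Insert 715: h=0, h2=8, slot 0 occupied -> index 8.
Insert 53: h=1, slot 1 empty -> index 1.
Insert 20: h=7, slot 7 empty -> index 7.
Insert 299: h=0, h2=12, slot 0 occupied -> index 12.
Insert 910: h=0, h2=11, slot 0 occupied -> index 11.
Table: [13, 53, ∅, ∅, ∅, ∅, ∅, 20, 715, 179, 712, 910, 299]
Lookup 715: h=0, h2=8, probe 0,8 → found at 8.

2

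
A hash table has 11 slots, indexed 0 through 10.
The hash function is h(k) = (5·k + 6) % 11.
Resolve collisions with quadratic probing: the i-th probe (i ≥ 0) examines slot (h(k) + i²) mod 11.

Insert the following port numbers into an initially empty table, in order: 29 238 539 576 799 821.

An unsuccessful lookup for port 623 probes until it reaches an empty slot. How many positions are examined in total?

6

29: h=8 -> slot 8
238: h=8, probe 8,9 -> slot 9
539: h=6 -> slot 6
576: h=4 -> slot 4
799: h=8, probe 8,9,1 -> slot 1
821: h=8, probe 8,9,1,6,2 -> slot 2
Table: [-, 799, 821, -, 576, -, 539, -, 29, 238, -]
Lookup 623: h=8, probe 8,9,1,6,2,0 → slot 0 empty, not found.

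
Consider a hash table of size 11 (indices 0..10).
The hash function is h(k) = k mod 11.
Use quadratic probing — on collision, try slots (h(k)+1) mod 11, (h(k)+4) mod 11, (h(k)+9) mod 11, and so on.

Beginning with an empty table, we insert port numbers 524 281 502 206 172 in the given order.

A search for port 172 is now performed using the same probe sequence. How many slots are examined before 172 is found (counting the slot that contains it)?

3

524 hashes to 7; slot 7 is free → place at 7.
281 hashes to 6; slot 6 is free → place at 6.
502 hashes to 7; 7 taken → place at 8.
206 hashes to 8; 8 taken → place at 9.
172 hashes to 7; 7,8 taken → place at 0.
Table: [172, -, -, -, -, -, 281, 524, 502, 206, -]
Lookup 172: h=7, probe 7,8,0 → found at 0.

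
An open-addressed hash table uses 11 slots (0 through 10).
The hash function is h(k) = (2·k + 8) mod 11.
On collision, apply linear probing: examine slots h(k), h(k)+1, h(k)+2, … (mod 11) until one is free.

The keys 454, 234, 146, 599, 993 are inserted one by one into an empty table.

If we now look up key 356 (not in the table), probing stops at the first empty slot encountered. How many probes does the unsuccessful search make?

Insert 454: h=3, slot 3 empty -> index 3.
Insert 234: h=3, slot 3 occupied -> index 4.
Insert 146: h=3, slots 3,4 occupied -> index 5.
Insert 599: h=7, slot 7 empty -> index 7.
Insert 993: h=3, slots 3,4,5 occupied -> index 6.
Table: [., ., ., 454, 234, 146, 993, 599, ., ., .]
Lookup 356: h=5, probe 5,6,7,8 → slot 8 empty, not found.

4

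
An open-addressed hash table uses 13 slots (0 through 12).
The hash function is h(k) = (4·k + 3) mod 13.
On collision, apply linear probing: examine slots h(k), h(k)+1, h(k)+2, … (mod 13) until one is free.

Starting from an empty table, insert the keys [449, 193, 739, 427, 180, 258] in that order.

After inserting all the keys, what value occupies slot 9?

739

449: h=5 → slot 5
193: h=8 → slot 8
739: h=8, probe 8,9 → slot 9
427: h=8, probe 8,9,10 → slot 10
180: h=8, probe 8,9,10,11 → slot 11
258: h=8, probe 8,9,10,11,12 → slot 12
Table: [-, -, -, -, -, 449, -, -, 193, 739, 427, 180, 258]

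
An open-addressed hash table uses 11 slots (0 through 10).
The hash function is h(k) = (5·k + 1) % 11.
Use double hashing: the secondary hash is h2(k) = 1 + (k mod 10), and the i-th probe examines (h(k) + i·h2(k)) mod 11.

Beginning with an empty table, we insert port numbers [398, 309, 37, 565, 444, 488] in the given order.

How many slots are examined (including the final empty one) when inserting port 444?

398 hashes to 0; slot 0 is free -> place at 0.
309 hashes to 6; slot 6 is free -> place at 6.
37 hashes to 10; slot 10 is free -> place at 10.
565 hashes to 10, h2=6; 10 taken -> place at 5.
444 hashes to 10, h2=5; 10 taken -> place at 4.
488 hashes to 10, h2=9; 10 taken -> place at 8.
Table: [398, _, _, _, 444, 565, 309, _, 488, _, 37]

2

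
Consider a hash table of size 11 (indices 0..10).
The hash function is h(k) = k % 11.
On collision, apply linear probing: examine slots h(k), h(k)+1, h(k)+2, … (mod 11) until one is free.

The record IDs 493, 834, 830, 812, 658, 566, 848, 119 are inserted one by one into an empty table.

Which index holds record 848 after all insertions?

Insert 493: h=9, slot 9 empty => index 9.
Insert 834: h=9, slot 9 occupied => index 10.
Insert 830: h=5, slot 5 empty => index 5.
Insert 812: h=9, slots 9,10 occupied => index 0.
Insert 658: h=9, slots 9,10,0 occupied => index 1.
Insert 566: h=5, slot 5 occupied => index 6.
Insert 848: h=1, slot 1 occupied => index 2.
Insert 119: h=9, slots 9,10,0,1,2 occupied => index 3.
Table: [812, 658, 848, 119, -, 830, 566, -, -, 493, 834]

2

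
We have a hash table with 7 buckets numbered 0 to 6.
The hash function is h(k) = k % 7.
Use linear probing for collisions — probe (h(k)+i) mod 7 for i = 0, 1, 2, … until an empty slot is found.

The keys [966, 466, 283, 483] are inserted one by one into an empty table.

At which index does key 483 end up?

966 hashes to 0; slot 0 is free => place at 0.
466 hashes to 4; slot 4 is free => place at 4.
283 hashes to 3; slot 3 is free => place at 3.
483 hashes to 0; 0 taken => place at 1.
Table: [966, 483, —, 283, 466, —, —]

1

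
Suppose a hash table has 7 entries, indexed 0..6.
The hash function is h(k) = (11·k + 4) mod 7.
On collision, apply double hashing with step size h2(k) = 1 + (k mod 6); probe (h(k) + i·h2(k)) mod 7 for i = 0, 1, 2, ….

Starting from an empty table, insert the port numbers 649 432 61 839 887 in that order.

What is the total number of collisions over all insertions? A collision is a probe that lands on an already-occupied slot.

3

649 hashes to 3; slot 3 is free -> place at 3.
432 hashes to 3, h2=1; 3 taken -> place at 4.
61 hashes to 3, h2=2; 3 taken -> place at 5.
839 hashes to 0; slot 0 is free -> place at 0.
887 hashes to 3, h2=6; 3 taken -> place at 2.
Table: [839, _, 887, 649, 432, 61, _]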